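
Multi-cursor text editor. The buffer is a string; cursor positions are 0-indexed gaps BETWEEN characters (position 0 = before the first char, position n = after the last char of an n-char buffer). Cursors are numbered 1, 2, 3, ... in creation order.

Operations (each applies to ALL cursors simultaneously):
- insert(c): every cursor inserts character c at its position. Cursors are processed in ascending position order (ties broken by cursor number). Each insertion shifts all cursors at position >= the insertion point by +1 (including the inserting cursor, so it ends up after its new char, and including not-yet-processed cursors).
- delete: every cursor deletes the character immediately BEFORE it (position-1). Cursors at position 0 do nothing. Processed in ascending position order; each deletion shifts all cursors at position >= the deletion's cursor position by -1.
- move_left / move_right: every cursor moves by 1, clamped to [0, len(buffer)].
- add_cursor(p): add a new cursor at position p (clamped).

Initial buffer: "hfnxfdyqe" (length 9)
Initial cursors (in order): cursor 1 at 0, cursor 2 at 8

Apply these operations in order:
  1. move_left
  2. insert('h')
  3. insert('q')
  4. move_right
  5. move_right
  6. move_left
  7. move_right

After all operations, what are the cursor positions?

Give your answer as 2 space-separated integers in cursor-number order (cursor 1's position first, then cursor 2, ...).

Answer: 4 13

Derivation:
After op 1 (move_left): buffer="hfnxfdyqe" (len 9), cursors c1@0 c2@7, authorship .........
After op 2 (insert('h')): buffer="hhfnxfdyhqe" (len 11), cursors c1@1 c2@9, authorship 1.......2..
After op 3 (insert('q')): buffer="hqhfnxfdyhqqe" (len 13), cursors c1@2 c2@11, authorship 11.......22..
After op 4 (move_right): buffer="hqhfnxfdyhqqe" (len 13), cursors c1@3 c2@12, authorship 11.......22..
After op 5 (move_right): buffer="hqhfnxfdyhqqe" (len 13), cursors c1@4 c2@13, authorship 11.......22..
After op 6 (move_left): buffer="hqhfnxfdyhqqe" (len 13), cursors c1@3 c2@12, authorship 11.......22..
After op 7 (move_right): buffer="hqhfnxfdyhqqe" (len 13), cursors c1@4 c2@13, authorship 11.......22..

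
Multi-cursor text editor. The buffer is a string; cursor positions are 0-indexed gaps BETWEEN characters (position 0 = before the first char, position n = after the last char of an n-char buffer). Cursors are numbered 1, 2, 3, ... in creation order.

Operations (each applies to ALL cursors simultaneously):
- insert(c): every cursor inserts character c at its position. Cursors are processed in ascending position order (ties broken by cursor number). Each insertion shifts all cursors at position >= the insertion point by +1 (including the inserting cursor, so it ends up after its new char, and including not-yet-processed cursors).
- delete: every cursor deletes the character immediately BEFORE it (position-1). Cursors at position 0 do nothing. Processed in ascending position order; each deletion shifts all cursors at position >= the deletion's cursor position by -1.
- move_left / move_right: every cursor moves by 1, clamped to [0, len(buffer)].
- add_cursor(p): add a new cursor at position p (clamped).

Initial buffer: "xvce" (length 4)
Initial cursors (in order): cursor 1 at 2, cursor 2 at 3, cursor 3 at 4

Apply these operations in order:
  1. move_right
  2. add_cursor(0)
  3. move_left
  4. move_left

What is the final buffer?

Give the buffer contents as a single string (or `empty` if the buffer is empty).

Answer: xvce

Derivation:
After op 1 (move_right): buffer="xvce" (len 4), cursors c1@3 c2@4 c3@4, authorship ....
After op 2 (add_cursor(0)): buffer="xvce" (len 4), cursors c4@0 c1@3 c2@4 c3@4, authorship ....
After op 3 (move_left): buffer="xvce" (len 4), cursors c4@0 c1@2 c2@3 c3@3, authorship ....
After op 4 (move_left): buffer="xvce" (len 4), cursors c4@0 c1@1 c2@2 c3@2, authorship ....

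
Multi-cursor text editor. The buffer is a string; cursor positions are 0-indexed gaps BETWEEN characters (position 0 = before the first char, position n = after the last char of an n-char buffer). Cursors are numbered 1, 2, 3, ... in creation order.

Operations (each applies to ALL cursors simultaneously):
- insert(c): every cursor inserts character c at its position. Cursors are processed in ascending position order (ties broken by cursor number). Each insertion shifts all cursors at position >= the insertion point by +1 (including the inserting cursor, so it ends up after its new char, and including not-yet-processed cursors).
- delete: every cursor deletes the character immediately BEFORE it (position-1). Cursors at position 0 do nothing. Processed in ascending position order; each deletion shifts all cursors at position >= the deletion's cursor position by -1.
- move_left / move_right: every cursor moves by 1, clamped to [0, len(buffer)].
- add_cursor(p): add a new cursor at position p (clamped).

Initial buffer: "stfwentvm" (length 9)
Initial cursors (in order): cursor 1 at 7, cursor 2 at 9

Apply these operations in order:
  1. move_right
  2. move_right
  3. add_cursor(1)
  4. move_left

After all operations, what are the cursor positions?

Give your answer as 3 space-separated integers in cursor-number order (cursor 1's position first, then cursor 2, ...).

After op 1 (move_right): buffer="stfwentvm" (len 9), cursors c1@8 c2@9, authorship .........
After op 2 (move_right): buffer="stfwentvm" (len 9), cursors c1@9 c2@9, authorship .........
After op 3 (add_cursor(1)): buffer="stfwentvm" (len 9), cursors c3@1 c1@9 c2@9, authorship .........
After op 4 (move_left): buffer="stfwentvm" (len 9), cursors c3@0 c1@8 c2@8, authorship .........

Answer: 8 8 0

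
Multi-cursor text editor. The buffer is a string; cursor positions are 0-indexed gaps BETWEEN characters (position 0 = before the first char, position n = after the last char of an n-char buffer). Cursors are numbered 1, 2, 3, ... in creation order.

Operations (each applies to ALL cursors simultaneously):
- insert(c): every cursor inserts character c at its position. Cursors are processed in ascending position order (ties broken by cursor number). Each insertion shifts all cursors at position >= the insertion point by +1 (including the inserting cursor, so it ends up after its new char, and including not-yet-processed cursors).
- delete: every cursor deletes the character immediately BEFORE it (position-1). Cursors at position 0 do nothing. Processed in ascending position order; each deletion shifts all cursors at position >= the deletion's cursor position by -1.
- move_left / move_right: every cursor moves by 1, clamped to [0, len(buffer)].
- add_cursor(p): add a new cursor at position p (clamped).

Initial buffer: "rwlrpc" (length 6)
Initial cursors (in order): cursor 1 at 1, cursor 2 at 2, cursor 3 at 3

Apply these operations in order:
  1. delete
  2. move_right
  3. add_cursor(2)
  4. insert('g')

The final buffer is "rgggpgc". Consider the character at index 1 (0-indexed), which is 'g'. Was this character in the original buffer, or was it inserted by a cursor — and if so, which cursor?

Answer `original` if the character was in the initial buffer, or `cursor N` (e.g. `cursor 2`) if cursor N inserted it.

Answer: cursor 1

Derivation:
After op 1 (delete): buffer="rpc" (len 3), cursors c1@0 c2@0 c3@0, authorship ...
After op 2 (move_right): buffer="rpc" (len 3), cursors c1@1 c2@1 c3@1, authorship ...
After op 3 (add_cursor(2)): buffer="rpc" (len 3), cursors c1@1 c2@1 c3@1 c4@2, authorship ...
After op 4 (insert('g')): buffer="rgggpgc" (len 7), cursors c1@4 c2@4 c3@4 c4@6, authorship .123.4.
Authorship (.=original, N=cursor N): . 1 2 3 . 4 .
Index 1: author = 1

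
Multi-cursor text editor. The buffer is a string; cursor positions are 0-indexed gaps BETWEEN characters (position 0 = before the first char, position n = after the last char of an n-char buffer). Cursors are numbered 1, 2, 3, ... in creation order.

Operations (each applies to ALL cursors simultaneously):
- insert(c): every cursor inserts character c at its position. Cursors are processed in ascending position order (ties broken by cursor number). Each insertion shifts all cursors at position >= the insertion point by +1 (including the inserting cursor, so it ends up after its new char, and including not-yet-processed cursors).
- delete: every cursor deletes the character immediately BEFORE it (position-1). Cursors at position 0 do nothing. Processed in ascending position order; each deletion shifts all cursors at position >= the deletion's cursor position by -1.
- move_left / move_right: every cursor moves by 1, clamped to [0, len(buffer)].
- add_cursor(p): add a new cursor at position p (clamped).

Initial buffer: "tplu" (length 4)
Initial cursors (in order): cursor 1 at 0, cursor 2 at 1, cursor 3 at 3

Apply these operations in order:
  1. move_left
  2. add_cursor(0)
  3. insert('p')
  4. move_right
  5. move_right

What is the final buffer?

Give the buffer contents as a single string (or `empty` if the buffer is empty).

After op 1 (move_left): buffer="tplu" (len 4), cursors c1@0 c2@0 c3@2, authorship ....
After op 2 (add_cursor(0)): buffer="tplu" (len 4), cursors c1@0 c2@0 c4@0 c3@2, authorship ....
After op 3 (insert('p')): buffer="ppptpplu" (len 8), cursors c1@3 c2@3 c4@3 c3@6, authorship 124..3..
After op 4 (move_right): buffer="ppptpplu" (len 8), cursors c1@4 c2@4 c4@4 c3@7, authorship 124..3..
After op 5 (move_right): buffer="ppptpplu" (len 8), cursors c1@5 c2@5 c4@5 c3@8, authorship 124..3..

Answer: ppptpplu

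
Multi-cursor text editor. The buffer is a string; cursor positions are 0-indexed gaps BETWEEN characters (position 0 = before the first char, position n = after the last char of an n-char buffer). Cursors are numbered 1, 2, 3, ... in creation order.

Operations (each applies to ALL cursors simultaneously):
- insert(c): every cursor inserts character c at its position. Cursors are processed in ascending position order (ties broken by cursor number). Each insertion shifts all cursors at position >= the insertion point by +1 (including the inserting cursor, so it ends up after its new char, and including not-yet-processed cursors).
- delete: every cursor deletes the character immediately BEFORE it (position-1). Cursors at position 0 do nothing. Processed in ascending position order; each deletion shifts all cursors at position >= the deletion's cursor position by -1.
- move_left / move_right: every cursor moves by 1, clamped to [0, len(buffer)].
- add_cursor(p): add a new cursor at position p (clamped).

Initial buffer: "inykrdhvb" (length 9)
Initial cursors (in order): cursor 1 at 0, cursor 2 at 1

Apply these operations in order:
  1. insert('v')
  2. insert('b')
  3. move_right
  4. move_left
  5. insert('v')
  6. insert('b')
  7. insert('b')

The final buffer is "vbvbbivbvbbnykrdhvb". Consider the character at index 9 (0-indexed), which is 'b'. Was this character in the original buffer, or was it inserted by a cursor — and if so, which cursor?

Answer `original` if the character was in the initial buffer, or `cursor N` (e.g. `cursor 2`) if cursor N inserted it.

Answer: cursor 2

Derivation:
After op 1 (insert('v')): buffer="vivnykrdhvb" (len 11), cursors c1@1 c2@3, authorship 1.2........
After op 2 (insert('b')): buffer="vbivbnykrdhvb" (len 13), cursors c1@2 c2@5, authorship 11.22........
After op 3 (move_right): buffer="vbivbnykrdhvb" (len 13), cursors c1@3 c2@6, authorship 11.22........
After op 4 (move_left): buffer="vbivbnykrdhvb" (len 13), cursors c1@2 c2@5, authorship 11.22........
After op 5 (insert('v')): buffer="vbvivbvnykrdhvb" (len 15), cursors c1@3 c2@7, authorship 111.222........
After op 6 (insert('b')): buffer="vbvbivbvbnykrdhvb" (len 17), cursors c1@4 c2@9, authorship 1111.2222........
After op 7 (insert('b')): buffer="vbvbbivbvbbnykrdhvb" (len 19), cursors c1@5 c2@11, authorship 11111.22222........
Authorship (.=original, N=cursor N): 1 1 1 1 1 . 2 2 2 2 2 . . . . . . . .
Index 9: author = 2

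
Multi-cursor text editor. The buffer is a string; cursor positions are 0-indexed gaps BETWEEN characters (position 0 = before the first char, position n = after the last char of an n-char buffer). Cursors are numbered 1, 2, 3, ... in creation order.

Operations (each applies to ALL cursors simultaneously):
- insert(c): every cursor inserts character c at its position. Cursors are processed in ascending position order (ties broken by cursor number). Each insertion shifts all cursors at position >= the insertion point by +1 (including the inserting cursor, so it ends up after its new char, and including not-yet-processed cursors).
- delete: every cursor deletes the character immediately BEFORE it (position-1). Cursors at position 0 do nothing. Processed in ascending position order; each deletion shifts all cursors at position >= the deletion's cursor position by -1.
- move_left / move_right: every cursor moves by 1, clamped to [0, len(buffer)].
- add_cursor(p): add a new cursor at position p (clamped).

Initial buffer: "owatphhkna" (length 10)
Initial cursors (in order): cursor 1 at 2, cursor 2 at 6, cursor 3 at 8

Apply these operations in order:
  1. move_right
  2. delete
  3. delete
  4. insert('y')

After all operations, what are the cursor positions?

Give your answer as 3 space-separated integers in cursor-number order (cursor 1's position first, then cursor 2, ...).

Answer: 2 6 6

Derivation:
After op 1 (move_right): buffer="owatphhkna" (len 10), cursors c1@3 c2@7 c3@9, authorship ..........
After op 2 (delete): buffer="owtphka" (len 7), cursors c1@2 c2@5 c3@6, authorship .......
After op 3 (delete): buffer="otpa" (len 4), cursors c1@1 c2@3 c3@3, authorship ....
After op 4 (insert('y')): buffer="oytpyya" (len 7), cursors c1@2 c2@6 c3@6, authorship .1..23.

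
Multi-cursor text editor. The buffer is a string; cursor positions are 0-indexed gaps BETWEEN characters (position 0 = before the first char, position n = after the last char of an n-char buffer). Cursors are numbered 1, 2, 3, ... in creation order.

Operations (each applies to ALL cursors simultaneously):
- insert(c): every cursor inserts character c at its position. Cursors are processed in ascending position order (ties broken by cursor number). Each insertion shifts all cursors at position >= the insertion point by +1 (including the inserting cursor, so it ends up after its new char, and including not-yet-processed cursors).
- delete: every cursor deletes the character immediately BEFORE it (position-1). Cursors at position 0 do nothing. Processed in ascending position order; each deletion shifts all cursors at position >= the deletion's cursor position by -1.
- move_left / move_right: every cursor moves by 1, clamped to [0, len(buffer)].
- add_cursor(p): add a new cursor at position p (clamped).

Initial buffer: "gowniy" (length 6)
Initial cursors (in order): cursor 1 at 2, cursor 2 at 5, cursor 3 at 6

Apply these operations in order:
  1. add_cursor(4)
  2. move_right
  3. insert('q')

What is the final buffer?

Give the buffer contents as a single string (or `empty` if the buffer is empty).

Answer: gowqniqyqq

Derivation:
After op 1 (add_cursor(4)): buffer="gowniy" (len 6), cursors c1@2 c4@4 c2@5 c3@6, authorship ......
After op 2 (move_right): buffer="gowniy" (len 6), cursors c1@3 c4@5 c2@6 c3@6, authorship ......
After op 3 (insert('q')): buffer="gowqniqyqq" (len 10), cursors c1@4 c4@7 c2@10 c3@10, authorship ...1..4.23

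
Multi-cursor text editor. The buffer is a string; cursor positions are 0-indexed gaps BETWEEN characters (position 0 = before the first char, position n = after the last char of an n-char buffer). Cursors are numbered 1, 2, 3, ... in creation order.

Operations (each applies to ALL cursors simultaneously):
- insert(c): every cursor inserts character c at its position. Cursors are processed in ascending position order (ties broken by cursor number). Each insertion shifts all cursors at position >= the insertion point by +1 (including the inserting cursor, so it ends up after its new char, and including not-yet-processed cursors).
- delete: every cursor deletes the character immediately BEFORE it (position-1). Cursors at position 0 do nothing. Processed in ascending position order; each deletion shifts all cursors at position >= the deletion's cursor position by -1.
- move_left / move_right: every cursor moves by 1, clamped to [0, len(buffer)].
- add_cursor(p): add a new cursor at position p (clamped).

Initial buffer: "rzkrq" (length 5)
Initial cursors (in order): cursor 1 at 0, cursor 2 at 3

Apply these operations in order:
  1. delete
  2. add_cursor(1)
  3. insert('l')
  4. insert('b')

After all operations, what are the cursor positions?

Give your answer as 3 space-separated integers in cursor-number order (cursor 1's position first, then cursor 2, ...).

Answer: 2 8 5

Derivation:
After op 1 (delete): buffer="rzrq" (len 4), cursors c1@0 c2@2, authorship ....
After op 2 (add_cursor(1)): buffer="rzrq" (len 4), cursors c1@0 c3@1 c2@2, authorship ....
After op 3 (insert('l')): buffer="lrlzlrq" (len 7), cursors c1@1 c3@3 c2@5, authorship 1.3.2..
After op 4 (insert('b')): buffer="lbrlbzlbrq" (len 10), cursors c1@2 c3@5 c2@8, authorship 11.33.22..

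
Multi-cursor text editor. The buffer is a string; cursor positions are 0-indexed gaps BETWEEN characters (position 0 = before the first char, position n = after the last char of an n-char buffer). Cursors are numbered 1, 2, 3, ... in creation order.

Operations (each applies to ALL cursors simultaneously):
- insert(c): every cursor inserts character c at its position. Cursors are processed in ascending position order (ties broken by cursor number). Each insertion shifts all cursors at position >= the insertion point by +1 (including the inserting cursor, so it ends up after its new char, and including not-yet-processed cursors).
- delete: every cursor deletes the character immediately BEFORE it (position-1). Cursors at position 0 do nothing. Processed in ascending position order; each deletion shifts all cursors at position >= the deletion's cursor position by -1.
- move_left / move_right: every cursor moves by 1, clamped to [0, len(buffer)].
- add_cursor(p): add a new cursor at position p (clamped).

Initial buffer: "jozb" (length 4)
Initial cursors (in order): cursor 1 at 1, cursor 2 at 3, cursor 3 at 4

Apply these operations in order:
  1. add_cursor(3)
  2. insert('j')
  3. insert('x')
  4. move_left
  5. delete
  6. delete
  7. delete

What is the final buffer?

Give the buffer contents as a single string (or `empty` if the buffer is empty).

After op 1 (add_cursor(3)): buffer="jozb" (len 4), cursors c1@1 c2@3 c4@3 c3@4, authorship ....
After op 2 (insert('j')): buffer="jjozjjbj" (len 8), cursors c1@2 c2@6 c4@6 c3@8, authorship .1..24.3
After op 3 (insert('x')): buffer="jjxozjjxxbjx" (len 12), cursors c1@3 c2@9 c4@9 c3@12, authorship .11..2424.33
After op 4 (move_left): buffer="jjxozjjxxbjx" (len 12), cursors c1@2 c2@8 c4@8 c3@11, authorship .11..2424.33
After op 5 (delete): buffer="jxozjxbx" (len 8), cursors c1@1 c2@5 c4@5 c3@7, authorship .1..24.3
After op 6 (delete): buffer="xoxx" (len 4), cursors c1@0 c2@2 c4@2 c3@3, authorship 1.43
After op 7 (delete): buffer="x" (len 1), cursors c1@0 c2@0 c3@0 c4@0, authorship 3

Answer: x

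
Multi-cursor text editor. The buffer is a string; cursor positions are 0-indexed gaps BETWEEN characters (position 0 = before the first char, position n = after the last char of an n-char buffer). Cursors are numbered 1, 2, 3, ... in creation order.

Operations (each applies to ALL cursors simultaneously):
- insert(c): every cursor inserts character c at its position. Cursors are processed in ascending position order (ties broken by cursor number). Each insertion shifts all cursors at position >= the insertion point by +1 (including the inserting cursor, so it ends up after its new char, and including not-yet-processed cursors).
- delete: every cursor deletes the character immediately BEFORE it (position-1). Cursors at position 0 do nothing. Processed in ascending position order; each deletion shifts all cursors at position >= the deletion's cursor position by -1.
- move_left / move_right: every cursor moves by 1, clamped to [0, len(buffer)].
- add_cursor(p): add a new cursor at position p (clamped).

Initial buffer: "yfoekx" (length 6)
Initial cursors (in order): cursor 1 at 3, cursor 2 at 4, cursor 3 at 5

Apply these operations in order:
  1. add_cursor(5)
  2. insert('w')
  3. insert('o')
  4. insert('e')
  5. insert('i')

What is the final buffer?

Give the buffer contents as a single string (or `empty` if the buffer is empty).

After op 1 (add_cursor(5)): buffer="yfoekx" (len 6), cursors c1@3 c2@4 c3@5 c4@5, authorship ......
After op 2 (insert('w')): buffer="yfowewkwwx" (len 10), cursors c1@4 c2@6 c3@9 c4@9, authorship ...1.2.34.
After op 3 (insert('o')): buffer="yfowoewokwwoox" (len 14), cursors c1@5 c2@8 c3@13 c4@13, authorship ...11.22.3434.
After op 4 (insert('e')): buffer="yfowoeewoekwwooeex" (len 18), cursors c1@6 c2@10 c3@17 c4@17, authorship ...111.222.343434.
After op 5 (insert('i')): buffer="yfowoeiewoeikwwooeeiix" (len 22), cursors c1@7 c2@12 c3@21 c4@21, authorship ...1111.2222.34343434.

Answer: yfowoeiewoeikwwooeeiix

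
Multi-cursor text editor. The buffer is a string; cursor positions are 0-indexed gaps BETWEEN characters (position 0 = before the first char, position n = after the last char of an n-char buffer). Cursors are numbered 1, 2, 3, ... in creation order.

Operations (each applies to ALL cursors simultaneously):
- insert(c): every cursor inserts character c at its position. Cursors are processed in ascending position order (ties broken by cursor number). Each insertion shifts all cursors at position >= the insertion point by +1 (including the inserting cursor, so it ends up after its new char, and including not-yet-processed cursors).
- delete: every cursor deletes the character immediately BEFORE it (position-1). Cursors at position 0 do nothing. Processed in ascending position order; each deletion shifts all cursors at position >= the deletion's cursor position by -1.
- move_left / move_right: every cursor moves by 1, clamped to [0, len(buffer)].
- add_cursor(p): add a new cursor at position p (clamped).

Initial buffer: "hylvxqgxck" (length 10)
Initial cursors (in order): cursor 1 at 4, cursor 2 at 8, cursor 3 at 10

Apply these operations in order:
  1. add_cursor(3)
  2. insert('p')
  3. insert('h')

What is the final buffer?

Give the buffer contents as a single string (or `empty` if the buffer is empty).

After op 1 (add_cursor(3)): buffer="hylvxqgxck" (len 10), cursors c4@3 c1@4 c2@8 c3@10, authorship ..........
After op 2 (insert('p')): buffer="hylpvpxqgxpckp" (len 14), cursors c4@4 c1@6 c2@11 c3@14, authorship ...4.1....2..3
After op 3 (insert('h')): buffer="hylphvphxqgxphckph" (len 18), cursors c4@5 c1@8 c2@14 c3@18, authorship ...44.11....22..33

Answer: hylphvphxqgxphckph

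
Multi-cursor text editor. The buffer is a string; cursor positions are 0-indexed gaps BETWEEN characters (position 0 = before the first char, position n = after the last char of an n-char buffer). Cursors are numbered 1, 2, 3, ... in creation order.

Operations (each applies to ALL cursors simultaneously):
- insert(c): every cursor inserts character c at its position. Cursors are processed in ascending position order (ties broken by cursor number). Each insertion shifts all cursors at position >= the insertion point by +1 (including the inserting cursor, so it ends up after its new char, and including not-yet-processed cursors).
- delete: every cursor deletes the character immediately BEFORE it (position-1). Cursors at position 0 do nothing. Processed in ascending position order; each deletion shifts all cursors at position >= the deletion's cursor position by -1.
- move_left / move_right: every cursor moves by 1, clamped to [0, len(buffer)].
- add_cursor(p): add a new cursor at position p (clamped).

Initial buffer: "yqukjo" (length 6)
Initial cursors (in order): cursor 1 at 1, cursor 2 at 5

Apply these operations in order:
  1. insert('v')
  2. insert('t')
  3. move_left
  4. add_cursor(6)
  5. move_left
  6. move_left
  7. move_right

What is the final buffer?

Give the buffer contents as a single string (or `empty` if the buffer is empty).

After op 1 (insert('v')): buffer="yvqukjvo" (len 8), cursors c1@2 c2@7, authorship .1....2.
After op 2 (insert('t')): buffer="yvtqukjvto" (len 10), cursors c1@3 c2@9, authorship .11....22.
After op 3 (move_left): buffer="yvtqukjvto" (len 10), cursors c1@2 c2@8, authorship .11....22.
After op 4 (add_cursor(6)): buffer="yvtqukjvto" (len 10), cursors c1@2 c3@6 c2@8, authorship .11....22.
After op 5 (move_left): buffer="yvtqukjvto" (len 10), cursors c1@1 c3@5 c2@7, authorship .11....22.
After op 6 (move_left): buffer="yvtqukjvto" (len 10), cursors c1@0 c3@4 c2@6, authorship .11....22.
After op 7 (move_right): buffer="yvtqukjvto" (len 10), cursors c1@1 c3@5 c2@7, authorship .11....22.

Answer: yvtqukjvto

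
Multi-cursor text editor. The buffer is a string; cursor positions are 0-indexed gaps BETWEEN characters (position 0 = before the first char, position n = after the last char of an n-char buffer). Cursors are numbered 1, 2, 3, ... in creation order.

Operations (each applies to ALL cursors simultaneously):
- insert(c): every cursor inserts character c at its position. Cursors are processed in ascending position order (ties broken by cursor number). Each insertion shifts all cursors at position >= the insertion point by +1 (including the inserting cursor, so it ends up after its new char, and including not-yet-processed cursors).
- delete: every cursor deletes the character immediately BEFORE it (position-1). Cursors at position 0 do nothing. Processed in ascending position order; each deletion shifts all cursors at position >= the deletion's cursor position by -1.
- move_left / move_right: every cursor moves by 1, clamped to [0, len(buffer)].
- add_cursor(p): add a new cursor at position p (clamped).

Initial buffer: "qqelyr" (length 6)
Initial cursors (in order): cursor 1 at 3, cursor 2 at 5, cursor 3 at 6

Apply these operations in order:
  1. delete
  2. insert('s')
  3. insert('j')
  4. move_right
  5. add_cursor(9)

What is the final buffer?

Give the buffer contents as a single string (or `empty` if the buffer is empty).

Answer: qqsjlssjj

Derivation:
After op 1 (delete): buffer="qql" (len 3), cursors c1@2 c2@3 c3@3, authorship ...
After op 2 (insert('s')): buffer="qqslss" (len 6), cursors c1@3 c2@6 c3@6, authorship ..1.23
After op 3 (insert('j')): buffer="qqsjlssjj" (len 9), cursors c1@4 c2@9 c3@9, authorship ..11.2323
After op 4 (move_right): buffer="qqsjlssjj" (len 9), cursors c1@5 c2@9 c3@9, authorship ..11.2323
After op 5 (add_cursor(9)): buffer="qqsjlssjj" (len 9), cursors c1@5 c2@9 c3@9 c4@9, authorship ..11.2323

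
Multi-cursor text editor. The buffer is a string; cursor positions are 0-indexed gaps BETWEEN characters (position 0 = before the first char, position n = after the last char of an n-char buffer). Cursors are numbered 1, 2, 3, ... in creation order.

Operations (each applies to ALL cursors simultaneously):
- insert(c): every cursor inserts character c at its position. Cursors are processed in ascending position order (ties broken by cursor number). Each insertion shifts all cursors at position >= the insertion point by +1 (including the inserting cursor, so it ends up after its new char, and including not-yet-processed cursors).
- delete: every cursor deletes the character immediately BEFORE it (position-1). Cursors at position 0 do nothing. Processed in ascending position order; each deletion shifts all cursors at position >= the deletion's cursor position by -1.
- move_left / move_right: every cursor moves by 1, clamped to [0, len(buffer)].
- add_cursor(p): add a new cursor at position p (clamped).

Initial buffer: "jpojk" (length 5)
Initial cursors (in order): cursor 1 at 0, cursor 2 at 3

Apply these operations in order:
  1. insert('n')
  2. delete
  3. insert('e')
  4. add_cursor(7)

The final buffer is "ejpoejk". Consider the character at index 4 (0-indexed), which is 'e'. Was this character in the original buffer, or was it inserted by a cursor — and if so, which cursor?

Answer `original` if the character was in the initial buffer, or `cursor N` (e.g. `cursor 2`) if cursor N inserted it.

Answer: cursor 2

Derivation:
After op 1 (insert('n')): buffer="njponjk" (len 7), cursors c1@1 c2@5, authorship 1...2..
After op 2 (delete): buffer="jpojk" (len 5), cursors c1@0 c2@3, authorship .....
After op 3 (insert('e')): buffer="ejpoejk" (len 7), cursors c1@1 c2@5, authorship 1...2..
After op 4 (add_cursor(7)): buffer="ejpoejk" (len 7), cursors c1@1 c2@5 c3@7, authorship 1...2..
Authorship (.=original, N=cursor N): 1 . . . 2 . .
Index 4: author = 2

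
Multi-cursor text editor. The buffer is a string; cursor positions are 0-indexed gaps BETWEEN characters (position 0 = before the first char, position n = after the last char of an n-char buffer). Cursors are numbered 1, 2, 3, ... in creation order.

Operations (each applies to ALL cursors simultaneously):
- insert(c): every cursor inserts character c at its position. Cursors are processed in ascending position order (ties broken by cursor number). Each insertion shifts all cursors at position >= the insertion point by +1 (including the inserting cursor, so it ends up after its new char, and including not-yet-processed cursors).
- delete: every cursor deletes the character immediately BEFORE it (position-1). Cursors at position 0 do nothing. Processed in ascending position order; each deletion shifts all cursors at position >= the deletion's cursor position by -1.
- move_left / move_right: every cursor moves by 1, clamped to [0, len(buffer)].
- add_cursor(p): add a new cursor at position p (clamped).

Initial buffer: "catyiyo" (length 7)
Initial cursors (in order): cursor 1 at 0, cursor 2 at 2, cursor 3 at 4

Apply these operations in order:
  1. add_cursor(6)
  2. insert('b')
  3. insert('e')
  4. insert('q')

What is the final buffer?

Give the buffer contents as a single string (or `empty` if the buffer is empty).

After op 1 (add_cursor(6)): buffer="catyiyo" (len 7), cursors c1@0 c2@2 c3@4 c4@6, authorship .......
After op 2 (insert('b')): buffer="bcabtybiybo" (len 11), cursors c1@1 c2@4 c3@7 c4@10, authorship 1..2..3..4.
After op 3 (insert('e')): buffer="becabetybeiybeo" (len 15), cursors c1@2 c2@6 c3@10 c4@14, authorship 11..22..33..44.
After op 4 (insert('q')): buffer="beqcabeqtybeqiybeqo" (len 19), cursors c1@3 c2@8 c3@13 c4@18, authorship 111..222..333..444.

Answer: beqcabeqtybeqiybeqo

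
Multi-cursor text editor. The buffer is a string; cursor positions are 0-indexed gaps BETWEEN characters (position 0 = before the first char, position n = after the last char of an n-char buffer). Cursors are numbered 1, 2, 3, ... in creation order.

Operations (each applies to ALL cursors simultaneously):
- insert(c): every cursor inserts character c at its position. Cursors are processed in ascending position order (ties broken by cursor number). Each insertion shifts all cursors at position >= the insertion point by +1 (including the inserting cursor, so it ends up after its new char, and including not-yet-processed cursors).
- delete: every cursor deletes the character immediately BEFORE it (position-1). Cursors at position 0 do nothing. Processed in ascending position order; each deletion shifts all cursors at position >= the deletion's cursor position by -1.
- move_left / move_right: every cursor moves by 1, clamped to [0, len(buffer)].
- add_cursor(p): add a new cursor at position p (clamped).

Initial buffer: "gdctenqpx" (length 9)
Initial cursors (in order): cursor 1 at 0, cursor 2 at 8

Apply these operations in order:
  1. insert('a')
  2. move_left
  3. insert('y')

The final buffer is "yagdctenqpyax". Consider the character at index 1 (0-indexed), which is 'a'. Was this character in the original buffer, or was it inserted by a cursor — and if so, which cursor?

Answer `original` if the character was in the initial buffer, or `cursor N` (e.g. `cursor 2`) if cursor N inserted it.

Answer: cursor 1

Derivation:
After op 1 (insert('a')): buffer="agdctenqpax" (len 11), cursors c1@1 c2@10, authorship 1........2.
After op 2 (move_left): buffer="agdctenqpax" (len 11), cursors c1@0 c2@9, authorship 1........2.
After op 3 (insert('y')): buffer="yagdctenqpyax" (len 13), cursors c1@1 c2@11, authorship 11........22.
Authorship (.=original, N=cursor N): 1 1 . . . . . . . . 2 2 .
Index 1: author = 1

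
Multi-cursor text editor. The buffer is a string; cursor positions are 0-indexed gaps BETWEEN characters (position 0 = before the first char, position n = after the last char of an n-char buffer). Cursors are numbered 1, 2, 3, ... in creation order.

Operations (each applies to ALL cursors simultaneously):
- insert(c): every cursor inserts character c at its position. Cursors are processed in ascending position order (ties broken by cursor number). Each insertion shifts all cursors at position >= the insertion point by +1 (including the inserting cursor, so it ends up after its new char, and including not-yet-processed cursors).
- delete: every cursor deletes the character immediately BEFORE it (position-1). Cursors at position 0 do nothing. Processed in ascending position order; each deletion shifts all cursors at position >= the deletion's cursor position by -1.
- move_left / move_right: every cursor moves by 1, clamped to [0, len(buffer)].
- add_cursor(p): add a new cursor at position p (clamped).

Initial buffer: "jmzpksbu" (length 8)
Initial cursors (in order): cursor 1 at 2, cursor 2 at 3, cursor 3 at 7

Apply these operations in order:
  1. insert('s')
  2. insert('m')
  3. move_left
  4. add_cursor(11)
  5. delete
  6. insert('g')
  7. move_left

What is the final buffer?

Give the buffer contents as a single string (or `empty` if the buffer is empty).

Answer: jmgmzgmpksggmu

Derivation:
After op 1 (insert('s')): buffer="jmszspksbsu" (len 11), cursors c1@3 c2@5 c3@10, authorship ..1.2....3.
After op 2 (insert('m')): buffer="jmsmzsmpksbsmu" (len 14), cursors c1@4 c2@7 c3@13, authorship ..11.22....33.
After op 3 (move_left): buffer="jmsmzsmpksbsmu" (len 14), cursors c1@3 c2@6 c3@12, authorship ..11.22....33.
After op 4 (add_cursor(11)): buffer="jmsmzsmpksbsmu" (len 14), cursors c1@3 c2@6 c4@11 c3@12, authorship ..11.22....33.
After op 5 (delete): buffer="jmmzmpksmu" (len 10), cursors c1@2 c2@4 c3@8 c4@8, authorship ..1.2...3.
After op 6 (insert('g')): buffer="jmgmzgmpksggmu" (len 14), cursors c1@3 c2@6 c3@12 c4@12, authorship ..11.22...343.
After op 7 (move_left): buffer="jmgmzgmpksggmu" (len 14), cursors c1@2 c2@5 c3@11 c4@11, authorship ..11.22...343.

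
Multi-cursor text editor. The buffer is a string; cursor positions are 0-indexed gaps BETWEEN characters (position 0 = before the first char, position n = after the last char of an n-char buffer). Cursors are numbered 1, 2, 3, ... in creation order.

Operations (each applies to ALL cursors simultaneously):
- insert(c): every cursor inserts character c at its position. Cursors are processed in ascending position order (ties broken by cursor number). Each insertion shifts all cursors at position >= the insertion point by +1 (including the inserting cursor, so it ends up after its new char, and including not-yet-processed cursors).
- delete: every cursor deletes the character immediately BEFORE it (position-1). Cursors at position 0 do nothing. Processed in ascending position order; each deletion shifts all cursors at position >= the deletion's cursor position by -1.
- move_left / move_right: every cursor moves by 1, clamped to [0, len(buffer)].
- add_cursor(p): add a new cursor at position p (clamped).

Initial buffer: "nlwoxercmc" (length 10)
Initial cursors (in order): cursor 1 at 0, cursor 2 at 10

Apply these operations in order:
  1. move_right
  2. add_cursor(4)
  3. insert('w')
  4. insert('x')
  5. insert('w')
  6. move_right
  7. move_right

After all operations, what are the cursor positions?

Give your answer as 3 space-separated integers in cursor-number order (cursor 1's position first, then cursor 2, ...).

After op 1 (move_right): buffer="nlwoxercmc" (len 10), cursors c1@1 c2@10, authorship ..........
After op 2 (add_cursor(4)): buffer="nlwoxercmc" (len 10), cursors c1@1 c3@4 c2@10, authorship ..........
After op 3 (insert('w')): buffer="nwlwowxercmcw" (len 13), cursors c1@2 c3@6 c2@13, authorship .1...3......2
After op 4 (insert('x')): buffer="nwxlwowxxercmcwx" (len 16), cursors c1@3 c3@8 c2@16, authorship .11...33......22
After op 5 (insert('w')): buffer="nwxwlwowxwxercmcwxw" (len 19), cursors c1@4 c3@10 c2@19, authorship .111...333......222
After op 6 (move_right): buffer="nwxwlwowxwxercmcwxw" (len 19), cursors c1@5 c3@11 c2@19, authorship .111...333......222
After op 7 (move_right): buffer="nwxwlwowxwxercmcwxw" (len 19), cursors c1@6 c3@12 c2@19, authorship .111...333......222

Answer: 6 19 12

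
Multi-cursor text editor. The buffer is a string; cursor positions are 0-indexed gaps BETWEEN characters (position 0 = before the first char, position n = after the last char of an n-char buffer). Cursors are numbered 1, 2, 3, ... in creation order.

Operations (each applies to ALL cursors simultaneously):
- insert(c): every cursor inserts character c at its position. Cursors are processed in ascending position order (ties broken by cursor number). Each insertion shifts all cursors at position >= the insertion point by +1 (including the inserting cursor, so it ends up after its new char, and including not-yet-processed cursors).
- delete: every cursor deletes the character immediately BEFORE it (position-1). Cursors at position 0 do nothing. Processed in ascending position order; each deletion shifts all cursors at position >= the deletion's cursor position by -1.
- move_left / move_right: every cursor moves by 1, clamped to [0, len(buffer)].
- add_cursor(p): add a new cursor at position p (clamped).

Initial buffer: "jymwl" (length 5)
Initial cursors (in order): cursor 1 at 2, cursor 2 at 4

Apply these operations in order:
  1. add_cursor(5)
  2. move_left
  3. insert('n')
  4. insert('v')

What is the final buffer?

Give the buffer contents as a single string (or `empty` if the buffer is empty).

Answer: jnvymnvwnvl

Derivation:
After op 1 (add_cursor(5)): buffer="jymwl" (len 5), cursors c1@2 c2@4 c3@5, authorship .....
After op 2 (move_left): buffer="jymwl" (len 5), cursors c1@1 c2@3 c3@4, authorship .....
After op 3 (insert('n')): buffer="jnymnwnl" (len 8), cursors c1@2 c2@5 c3@7, authorship .1..2.3.
After op 4 (insert('v')): buffer="jnvymnvwnvl" (len 11), cursors c1@3 c2@7 c3@10, authorship .11..22.33.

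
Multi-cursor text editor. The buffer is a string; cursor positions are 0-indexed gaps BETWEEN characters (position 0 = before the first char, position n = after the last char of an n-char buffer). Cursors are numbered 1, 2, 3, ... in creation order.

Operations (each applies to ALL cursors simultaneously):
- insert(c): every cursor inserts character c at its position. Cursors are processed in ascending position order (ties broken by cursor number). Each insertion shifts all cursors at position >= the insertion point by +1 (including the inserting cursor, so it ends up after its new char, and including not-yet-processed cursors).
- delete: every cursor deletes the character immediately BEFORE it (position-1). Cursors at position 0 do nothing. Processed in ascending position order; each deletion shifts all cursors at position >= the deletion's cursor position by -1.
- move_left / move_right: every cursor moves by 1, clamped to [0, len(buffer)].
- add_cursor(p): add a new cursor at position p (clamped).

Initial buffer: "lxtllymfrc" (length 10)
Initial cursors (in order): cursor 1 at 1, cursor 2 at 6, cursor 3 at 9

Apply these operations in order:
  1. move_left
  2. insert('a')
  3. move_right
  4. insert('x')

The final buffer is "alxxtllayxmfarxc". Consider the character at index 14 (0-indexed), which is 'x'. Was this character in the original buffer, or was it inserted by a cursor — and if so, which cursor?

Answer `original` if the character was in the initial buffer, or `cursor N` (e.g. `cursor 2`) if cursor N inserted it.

After op 1 (move_left): buffer="lxtllymfrc" (len 10), cursors c1@0 c2@5 c3@8, authorship ..........
After op 2 (insert('a')): buffer="alxtllaymfarc" (len 13), cursors c1@1 c2@7 c3@11, authorship 1.....2...3..
After op 3 (move_right): buffer="alxtllaymfarc" (len 13), cursors c1@2 c2@8 c3@12, authorship 1.....2...3..
After op 4 (insert('x')): buffer="alxxtllayxmfarxc" (len 16), cursors c1@3 c2@10 c3@15, authorship 1.1....2.2..3.3.
Authorship (.=original, N=cursor N): 1 . 1 . . . . 2 . 2 . . 3 . 3 .
Index 14: author = 3

Answer: cursor 3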